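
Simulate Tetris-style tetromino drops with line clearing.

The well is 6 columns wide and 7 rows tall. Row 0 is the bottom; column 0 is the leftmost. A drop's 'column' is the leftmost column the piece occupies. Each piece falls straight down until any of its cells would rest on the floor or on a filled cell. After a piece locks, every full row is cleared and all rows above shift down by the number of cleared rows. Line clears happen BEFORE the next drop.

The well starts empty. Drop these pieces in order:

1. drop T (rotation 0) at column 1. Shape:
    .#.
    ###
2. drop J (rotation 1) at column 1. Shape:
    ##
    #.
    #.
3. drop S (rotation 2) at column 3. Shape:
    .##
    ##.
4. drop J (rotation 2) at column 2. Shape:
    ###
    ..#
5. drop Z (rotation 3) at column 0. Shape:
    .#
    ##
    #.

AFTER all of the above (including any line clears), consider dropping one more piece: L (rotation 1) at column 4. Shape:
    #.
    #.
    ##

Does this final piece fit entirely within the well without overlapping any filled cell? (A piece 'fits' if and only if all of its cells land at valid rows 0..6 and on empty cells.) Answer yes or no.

Drop 1: T rot0 at col 1 lands with bottom-row=0; cleared 0 line(s) (total 0); column heights now [0 1 2 1 0 0], max=2
Drop 2: J rot1 at col 1 lands with bottom-row=1; cleared 0 line(s) (total 0); column heights now [0 4 4 1 0 0], max=4
Drop 3: S rot2 at col 3 lands with bottom-row=1; cleared 0 line(s) (total 0); column heights now [0 4 4 2 3 3], max=4
Drop 4: J rot2 at col 2 lands with bottom-row=3; cleared 0 line(s) (total 0); column heights now [0 4 5 5 5 3], max=5
Drop 5: Z rot3 at col 0 lands with bottom-row=3; cleared 0 line(s) (total 0); column heights now [5 6 5 5 5 3], max=6
Test piece L rot1 at col 4 (width 2): heights before test = [5 6 5 5 5 3]; fits = False

Answer: no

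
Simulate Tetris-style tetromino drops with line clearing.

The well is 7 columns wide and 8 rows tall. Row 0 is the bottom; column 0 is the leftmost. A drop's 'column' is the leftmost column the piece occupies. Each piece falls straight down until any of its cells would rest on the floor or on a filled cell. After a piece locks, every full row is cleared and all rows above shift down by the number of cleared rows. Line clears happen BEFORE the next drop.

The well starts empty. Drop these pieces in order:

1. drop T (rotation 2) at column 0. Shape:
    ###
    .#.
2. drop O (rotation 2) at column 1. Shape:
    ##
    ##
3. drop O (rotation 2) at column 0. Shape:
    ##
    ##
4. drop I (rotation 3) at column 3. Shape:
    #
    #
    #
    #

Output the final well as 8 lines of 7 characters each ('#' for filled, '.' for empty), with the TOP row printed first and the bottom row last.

Answer: .......
.......
##.....
##.....
.###...
.###...
####...
.#.#...

Derivation:
Drop 1: T rot2 at col 0 lands with bottom-row=0; cleared 0 line(s) (total 0); column heights now [2 2 2 0 0 0 0], max=2
Drop 2: O rot2 at col 1 lands with bottom-row=2; cleared 0 line(s) (total 0); column heights now [2 4 4 0 0 0 0], max=4
Drop 3: O rot2 at col 0 lands with bottom-row=4; cleared 0 line(s) (total 0); column heights now [6 6 4 0 0 0 0], max=6
Drop 4: I rot3 at col 3 lands with bottom-row=0; cleared 0 line(s) (total 0); column heights now [6 6 4 4 0 0 0], max=6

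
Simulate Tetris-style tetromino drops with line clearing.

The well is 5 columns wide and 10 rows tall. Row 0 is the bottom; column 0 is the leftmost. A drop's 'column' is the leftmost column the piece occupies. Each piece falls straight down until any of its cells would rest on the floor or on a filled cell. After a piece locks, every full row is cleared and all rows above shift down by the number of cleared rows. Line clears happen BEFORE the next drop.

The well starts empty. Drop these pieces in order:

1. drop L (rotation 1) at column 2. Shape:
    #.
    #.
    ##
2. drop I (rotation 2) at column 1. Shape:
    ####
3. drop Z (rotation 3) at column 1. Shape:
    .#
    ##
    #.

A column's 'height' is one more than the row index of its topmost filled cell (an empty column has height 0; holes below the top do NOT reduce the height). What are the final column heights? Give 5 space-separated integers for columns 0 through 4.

Answer: 0 6 7 4 4

Derivation:
Drop 1: L rot1 at col 2 lands with bottom-row=0; cleared 0 line(s) (total 0); column heights now [0 0 3 1 0], max=3
Drop 2: I rot2 at col 1 lands with bottom-row=3; cleared 0 line(s) (total 0); column heights now [0 4 4 4 4], max=4
Drop 3: Z rot3 at col 1 lands with bottom-row=4; cleared 0 line(s) (total 0); column heights now [0 6 7 4 4], max=7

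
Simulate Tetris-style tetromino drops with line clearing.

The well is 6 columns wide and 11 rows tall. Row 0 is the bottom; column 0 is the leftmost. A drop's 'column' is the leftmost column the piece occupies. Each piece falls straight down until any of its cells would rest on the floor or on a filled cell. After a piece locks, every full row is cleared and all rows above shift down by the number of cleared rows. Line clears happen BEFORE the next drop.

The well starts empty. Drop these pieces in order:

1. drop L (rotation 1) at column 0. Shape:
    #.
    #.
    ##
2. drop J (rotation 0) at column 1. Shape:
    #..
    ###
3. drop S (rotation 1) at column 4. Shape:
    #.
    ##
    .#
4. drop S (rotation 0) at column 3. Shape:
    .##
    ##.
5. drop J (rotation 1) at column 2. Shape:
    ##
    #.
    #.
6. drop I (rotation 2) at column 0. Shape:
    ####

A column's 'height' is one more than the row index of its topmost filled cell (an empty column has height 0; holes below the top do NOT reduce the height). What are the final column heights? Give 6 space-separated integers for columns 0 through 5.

Answer: 5 5 5 5 4 4

Derivation:
Drop 1: L rot1 at col 0 lands with bottom-row=0; cleared 0 line(s) (total 0); column heights now [3 1 0 0 0 0], max=3
Drop 2: J rot0 at col 1 lands with bottom-row=1; cleared 0 line(s) (total 0); column heights now [3 3 2 2 0 0], max=3
Drop 3: S rot1 at col 4 lands with bottom-row=0; cleared 1 line(s) (total 1); column heights now [2 2 0 0 2 1], max=2
Drop 4: S rot0 at col 3 lands with bottom-row=2; cleared 0 line(s) (total 1); column heights now [2 2 0 3 4 4], max=4
Drop 5: J rot1 at col 2 lands with bottom-row=1; cleared 0 line(s) (total 1); column heights now [2 2 4 4 4 4], max=4
Drop 6: I rot2 at col 0 lands with bottom-row=4; cleared 0 line(s) (total 1); column heights now [5 5 5 5 4 4], max=5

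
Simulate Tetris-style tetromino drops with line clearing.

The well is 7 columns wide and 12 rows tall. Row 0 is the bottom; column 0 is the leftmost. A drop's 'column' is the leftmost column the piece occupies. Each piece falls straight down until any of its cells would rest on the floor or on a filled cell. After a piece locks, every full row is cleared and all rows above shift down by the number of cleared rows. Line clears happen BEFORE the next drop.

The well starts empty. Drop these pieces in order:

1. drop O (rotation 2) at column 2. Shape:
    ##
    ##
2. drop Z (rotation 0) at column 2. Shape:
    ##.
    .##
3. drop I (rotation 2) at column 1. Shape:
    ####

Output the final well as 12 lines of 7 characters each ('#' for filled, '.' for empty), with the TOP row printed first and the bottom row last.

Answer: .......
.......
.......
.......
.......
.......
.......
.####..
..##...
...##..
..##...
..##...

Derivation:
Drop 1: O rot2 at col 2 lands with bottom-row=0; cleared 0 line(s) (total 0); column heights now [0 0 2 2 0 0 0], max=2
Drop 2: Z rot0 at col 2 lands with bottom-row=2; cleared 0 line(s) (total 0); column heights now [0 0 4 4 3 0 0], max=4
Drop 3: I rot2 at col 1 lands with bottom-row=4; cleared 0 line(s) (total 0); column heights now [0 5 5 5 5 0 0], max=5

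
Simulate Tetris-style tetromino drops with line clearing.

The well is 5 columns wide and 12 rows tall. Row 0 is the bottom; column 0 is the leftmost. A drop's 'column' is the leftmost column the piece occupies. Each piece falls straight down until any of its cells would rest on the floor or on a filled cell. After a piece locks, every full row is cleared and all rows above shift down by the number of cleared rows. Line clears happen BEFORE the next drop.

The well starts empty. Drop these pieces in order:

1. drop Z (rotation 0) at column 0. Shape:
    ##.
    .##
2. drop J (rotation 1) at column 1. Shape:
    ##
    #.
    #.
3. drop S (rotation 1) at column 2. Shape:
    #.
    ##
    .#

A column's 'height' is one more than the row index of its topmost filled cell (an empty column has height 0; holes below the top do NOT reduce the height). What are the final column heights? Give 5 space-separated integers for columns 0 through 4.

Answer: 2 5 7 6 0

Derivation:
Drop 1: Z rot0 at col 0 lands with bottom-row=0; cleared 0 line(s) (total 0); column heights now [2 2 1 0 0], max=2
Drop 2: J rot1 at col 1 lands with bottom-row=2; cleared 0 line(s) (total 0); column heights now [2 5 5 0 0], max=5
Drop 3: S rot1 at col 2 lands with bottom-row=4; cleared 0 line(s) (total 0); column heights now [2 5 7 6 0], max=7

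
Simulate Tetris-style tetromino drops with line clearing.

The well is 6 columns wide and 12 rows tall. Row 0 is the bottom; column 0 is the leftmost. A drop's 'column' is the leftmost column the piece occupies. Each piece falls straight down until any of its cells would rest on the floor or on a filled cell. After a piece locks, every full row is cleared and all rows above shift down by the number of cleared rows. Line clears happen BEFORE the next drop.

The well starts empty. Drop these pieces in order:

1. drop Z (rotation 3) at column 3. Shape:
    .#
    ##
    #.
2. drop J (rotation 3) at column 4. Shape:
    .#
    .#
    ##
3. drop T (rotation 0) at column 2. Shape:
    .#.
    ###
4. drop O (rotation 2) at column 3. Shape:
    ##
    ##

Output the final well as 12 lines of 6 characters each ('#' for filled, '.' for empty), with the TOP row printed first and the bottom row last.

Drop 1: Z rot3 at col 3 lands with bottom-row=0; cleared 0 line(s) (total 0); column heights now [0 0 0 2 3 0], max=3
Drop 2: J rot3 at col 4 lands with bottom-row=3; cleared 0 line(s) (total 0); column heights now [0 0 0 2 4 6], max=6
Drop 3: T rot0 at col 2 lands with bottom-row=4; cleared 0 line(s) (total 0); column heights now [0 0 5 6 5 6], max=6
Drop 4: O rot2 at col 3 lands with bottom-row=6; cleared 0 line(s) (total 0); column heights now [0 0 5 8 8 6], max=8

Answer: ......
......
......
......
...##.
...##.
...#.#
..####
....##
....#.
...##.
...#..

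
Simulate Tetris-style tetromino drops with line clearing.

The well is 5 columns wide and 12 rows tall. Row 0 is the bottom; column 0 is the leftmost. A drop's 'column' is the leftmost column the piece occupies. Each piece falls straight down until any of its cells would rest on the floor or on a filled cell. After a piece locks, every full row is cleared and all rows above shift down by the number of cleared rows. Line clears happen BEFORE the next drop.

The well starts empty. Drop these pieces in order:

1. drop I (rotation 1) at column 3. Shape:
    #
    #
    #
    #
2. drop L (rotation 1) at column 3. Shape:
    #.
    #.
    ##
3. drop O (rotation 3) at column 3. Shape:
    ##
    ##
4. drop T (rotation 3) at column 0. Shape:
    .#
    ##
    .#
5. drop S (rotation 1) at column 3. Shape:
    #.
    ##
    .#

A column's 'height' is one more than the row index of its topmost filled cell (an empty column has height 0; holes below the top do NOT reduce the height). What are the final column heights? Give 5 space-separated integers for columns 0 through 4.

Drop 1: I rot1 at col 3 lands with bottom-row=0; cleared 0 line(s) (total 0); column heights now [0 0 0 4 0], max=4
Drop 2: L rot1 at col 3 lands with bottom-row=4; cleared 0 line(s) (total 0); column heights now [0 0 0 7 5], max=7
Drop 3: O rot3 at col 3 lands with bottom-row=7; cleared 0 line(s) (total 0); column heights now [0 0 0 9 9], max=9
Drop 4: T rot3 at col 0 lands with bottom-row=0; cleared 0 line(s) (total 0); column heights now [2 3 0 9 9], max=9
Drop 5: S rot1 at col 3 lands with bottom-row=9; cleared 0 line(s) (total 0); column heights now [2 3 0 12 11], max=12

Answer: 2 3 0 12 11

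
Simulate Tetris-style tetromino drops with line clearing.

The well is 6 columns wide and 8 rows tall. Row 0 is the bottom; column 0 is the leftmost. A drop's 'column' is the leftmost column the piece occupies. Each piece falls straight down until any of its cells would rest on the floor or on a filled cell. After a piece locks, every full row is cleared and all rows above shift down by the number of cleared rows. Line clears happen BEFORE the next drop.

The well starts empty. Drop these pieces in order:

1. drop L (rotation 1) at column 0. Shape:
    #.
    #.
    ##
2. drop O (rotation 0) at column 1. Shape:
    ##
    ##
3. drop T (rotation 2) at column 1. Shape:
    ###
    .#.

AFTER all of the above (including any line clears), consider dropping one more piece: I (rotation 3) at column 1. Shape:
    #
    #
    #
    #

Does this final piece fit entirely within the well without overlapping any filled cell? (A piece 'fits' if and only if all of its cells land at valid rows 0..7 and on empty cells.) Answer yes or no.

Answer: no

Derivation:
Drop 1: L rot1 at col 0 lands with bottom-row=0; cleared 0 line(s) (total 0); column heights now [3 1 0 0 0 0], max=3
Drop 2: O rot0 at col 1 lands with bottom-row=1; cleared 0 line(s) (total 0); column heights now [3 3 3 0 0 0], max=3
Drop 3: T rot2 at col 1 lands with bottom-row=3; cleared 0 line(s) (total 0); column heights now [3 5 5 5 0 0], max=5
Test piece I rot3 at col 1 (width 1): heights before test = [3 5 5 5 0 0]; fits = False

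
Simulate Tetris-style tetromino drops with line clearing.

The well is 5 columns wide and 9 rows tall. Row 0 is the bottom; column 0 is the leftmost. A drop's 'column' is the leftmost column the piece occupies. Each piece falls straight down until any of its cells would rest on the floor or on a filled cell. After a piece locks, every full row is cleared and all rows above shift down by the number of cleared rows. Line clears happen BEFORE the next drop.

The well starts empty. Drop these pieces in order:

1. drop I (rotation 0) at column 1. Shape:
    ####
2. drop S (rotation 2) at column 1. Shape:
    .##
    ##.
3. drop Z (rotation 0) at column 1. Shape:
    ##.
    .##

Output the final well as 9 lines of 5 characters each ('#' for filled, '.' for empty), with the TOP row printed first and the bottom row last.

Answer: .....
.....
.....
.....
.##..
..##.
..##.
.##..
.####

Derivation:
Drop 1: I rot0 at col 1 lands with bottom-row=0; cleared 0 line(s) (total 0); column heights now [0 1 1 1 1], max=1
Drop 2: S rot2 at col 1 lands with bottom-row=1; cleared 0 line(s) (total 0); column heights now [0 2 3 3 1], max=3
Drop 3: Z rot0 at col 1 lands with bottom-row=3; cleared 0 line(s) (total 0); column heights now [0 5 5 4 1], max=5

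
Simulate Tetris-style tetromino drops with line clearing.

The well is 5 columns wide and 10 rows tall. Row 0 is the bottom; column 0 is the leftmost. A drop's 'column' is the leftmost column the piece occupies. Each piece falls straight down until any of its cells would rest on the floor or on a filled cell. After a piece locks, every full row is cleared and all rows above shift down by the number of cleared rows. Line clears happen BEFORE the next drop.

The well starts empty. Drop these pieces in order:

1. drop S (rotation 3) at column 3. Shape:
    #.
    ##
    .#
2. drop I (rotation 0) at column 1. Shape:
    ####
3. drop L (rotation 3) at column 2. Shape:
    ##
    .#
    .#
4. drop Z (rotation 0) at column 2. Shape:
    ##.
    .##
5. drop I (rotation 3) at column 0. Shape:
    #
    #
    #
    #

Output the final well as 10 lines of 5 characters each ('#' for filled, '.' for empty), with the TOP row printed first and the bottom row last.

Answer: .....
.....
..##.
...##
..##.
...#.
...#.
#..#.
#..##
#...#

Derivation:
Drop 1: S rot3 at col 3 lands with bottom-row=0; cleared 0 line(s) (total 0); column heights now [0 0 0 3 2], max=3
Drop 2: I rot0 at col 1 lands with bottom-row=3; cleared 0 line(s) (total 0); column heights now [0 4 4 4 4], max=4
Drop 3: L rot3 at col 2 lands with bottom-row=4; cleared 0 line(s) (total 0); column heights now [0 4 7 7 4], max=7
Drop 4: Z rot0 at col 2 lands with bottom-row=7; cleared 0 line(s) (total 0); column heights now [0 4 9 9 8], max=9
Drop 5: I rot3 at col 0 lands with bottom-row=0; cleared 1 line(s) (total 1); column heights now [3 0 8 8 7], max=8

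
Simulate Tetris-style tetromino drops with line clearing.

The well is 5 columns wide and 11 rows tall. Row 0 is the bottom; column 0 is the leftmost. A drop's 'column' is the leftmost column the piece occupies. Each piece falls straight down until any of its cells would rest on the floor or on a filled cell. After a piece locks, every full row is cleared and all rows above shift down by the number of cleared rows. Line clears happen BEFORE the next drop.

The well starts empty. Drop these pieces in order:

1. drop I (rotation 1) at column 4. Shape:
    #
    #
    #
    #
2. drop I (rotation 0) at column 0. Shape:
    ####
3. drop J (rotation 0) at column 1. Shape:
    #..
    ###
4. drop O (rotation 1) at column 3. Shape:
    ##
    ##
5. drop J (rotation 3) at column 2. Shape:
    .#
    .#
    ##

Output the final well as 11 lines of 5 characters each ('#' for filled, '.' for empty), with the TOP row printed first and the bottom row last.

Drop 1: I rot1 at col 4 lands with bottom-row=0; cleared 0 line(s) (total 0); column heights now [0 0 0 0 4], max=4
Drop 2: I rot0 at col 0 lands with bottom-row=0; cleared 1 line(s) (total 1); column heights now [0 0 0 0 3], max=3
Drop 3: J rot0 at col 1 lands with bottom-row=0; cleared 0 line(s) (total 1); column heights now [0 2 1 1 3], max=3
Drop 4: O rot1 at col 3 lands with bottom-row=3; cleared 0 line(s) (total 1); column heights now [0 2 1 5 5], max=5
Drop 5: J rot3 at col 2 lands with bottom-row=5; cleared 0 line(s) (total 1); column heights now [0 2 6 8 5], max=8

Answer: .....
.....
.....
...#.
...#.
..##.
...##
...##
....#
.#..#
.####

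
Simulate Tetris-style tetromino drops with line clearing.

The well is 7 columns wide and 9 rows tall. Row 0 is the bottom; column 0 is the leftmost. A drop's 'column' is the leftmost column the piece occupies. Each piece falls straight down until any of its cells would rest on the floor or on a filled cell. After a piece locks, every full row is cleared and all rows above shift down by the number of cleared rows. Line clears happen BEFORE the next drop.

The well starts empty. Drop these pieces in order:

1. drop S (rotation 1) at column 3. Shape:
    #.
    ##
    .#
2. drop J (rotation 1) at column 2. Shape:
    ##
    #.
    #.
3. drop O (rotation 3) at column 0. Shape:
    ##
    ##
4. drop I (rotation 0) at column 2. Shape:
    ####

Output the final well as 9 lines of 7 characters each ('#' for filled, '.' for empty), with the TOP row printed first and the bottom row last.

Drop 1: S rot1 at col 3 lands with bottom-row=0; cleared 0 line(s) (total 0); column heights now [0 0 0 3 2 0 0], max=3
Drop 2: J rot1 at col 2 lands with bottom-row=1; cleared 0 line(s) (total 0); column heights now [0 0 4 4 2 0 0], max=4
Drop 3: O rot3 at col 0 lands with bottom-row=0; cleared 0 line(s) (total 0); column heights now [2 2 4 4 2 0 0], max=4
Drop 4: I rot0 at col 2 lands with bottom-row=4; cleared 0 line(s) (total 0); column heights now [2 2 5 5 5 5 0], max=5

Answer: .......
.......
.......
.......
..####.
..##...
..##...
#####..
##..#..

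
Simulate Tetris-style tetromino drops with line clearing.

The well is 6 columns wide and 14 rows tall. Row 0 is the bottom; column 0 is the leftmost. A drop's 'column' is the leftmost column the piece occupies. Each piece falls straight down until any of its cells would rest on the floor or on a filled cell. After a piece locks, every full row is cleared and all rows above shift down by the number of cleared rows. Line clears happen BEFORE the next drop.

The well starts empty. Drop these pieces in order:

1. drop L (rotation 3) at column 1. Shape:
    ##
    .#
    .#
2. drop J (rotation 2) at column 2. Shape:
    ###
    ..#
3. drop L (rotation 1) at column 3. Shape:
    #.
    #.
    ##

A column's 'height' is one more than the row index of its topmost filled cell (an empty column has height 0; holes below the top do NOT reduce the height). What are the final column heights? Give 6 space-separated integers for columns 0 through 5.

Answer: 0 3 4 7 5 0

Derivation:
Drop 1: L rot3 at col 1 lands with bottom-row=0; cleared 0 line(s) (total 0); column heights now [0 3 3 0 0 0], max=3
Drop 2: J rot2 at col 2 lands with bottom-row=2; cleared 0 line(s) (total 0); column heights now [0 3 4 4 4 0], max=4
Drop 3: L rot1 at col 3 lands with bottom-row=4; cleared 0 line(s) (total 0); column heights now [0 3 4 7 5 0], max=7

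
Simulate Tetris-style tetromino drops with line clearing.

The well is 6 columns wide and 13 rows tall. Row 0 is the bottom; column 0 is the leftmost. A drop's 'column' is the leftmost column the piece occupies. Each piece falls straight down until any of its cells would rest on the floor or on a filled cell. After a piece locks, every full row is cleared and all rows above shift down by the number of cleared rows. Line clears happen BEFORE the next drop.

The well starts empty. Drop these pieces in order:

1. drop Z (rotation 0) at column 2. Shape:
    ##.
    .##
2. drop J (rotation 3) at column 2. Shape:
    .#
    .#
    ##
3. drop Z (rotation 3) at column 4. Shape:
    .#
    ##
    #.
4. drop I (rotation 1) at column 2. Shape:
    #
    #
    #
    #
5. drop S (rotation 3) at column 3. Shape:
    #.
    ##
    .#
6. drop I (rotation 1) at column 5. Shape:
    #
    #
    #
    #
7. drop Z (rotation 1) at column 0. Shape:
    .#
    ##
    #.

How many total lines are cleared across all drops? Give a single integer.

Drop 1: Z rot0 at col 2 lands with bottom-row=0; cleared 0 line(s) (total 0); column heights now [0 0 2 2 1 0], max=2
Drop 2: J rot3 at col 2 lands with bottom-row=2; cleared 0 line(s) (total 0); column heights now [0 0 3 5 1 0], max=5
Drop 3: Z rot3 at col 4 lands with bottom-row=1; cleared 0 line(s) (total 0); column heights now [0 0 3 5 3 4], max=5
Drop 4: I rot1 at col 2 lands with bottom-row=3; cleared 0 line(s) (total 0); column heights now [0 0 7 5 3 4], max=7
Drop 5: S rot3 at col 3 lands with bottom-row=4; cleared 0 line(s) (total 0); column heights now [0 0 7 7 6 4], max=7
Drop 6: I rot1 at col 5 lands with bottom-row=4; cleared 0 line(s) (total 0); column heights now [0 0 7 7 6 8], max=8
Drop 7: Z rot1 at col 0 lands with bottom-row=0; cleared 0 line(s) (total 0); column heights now [2 3 7 7 6 8], max=8

Answer: 0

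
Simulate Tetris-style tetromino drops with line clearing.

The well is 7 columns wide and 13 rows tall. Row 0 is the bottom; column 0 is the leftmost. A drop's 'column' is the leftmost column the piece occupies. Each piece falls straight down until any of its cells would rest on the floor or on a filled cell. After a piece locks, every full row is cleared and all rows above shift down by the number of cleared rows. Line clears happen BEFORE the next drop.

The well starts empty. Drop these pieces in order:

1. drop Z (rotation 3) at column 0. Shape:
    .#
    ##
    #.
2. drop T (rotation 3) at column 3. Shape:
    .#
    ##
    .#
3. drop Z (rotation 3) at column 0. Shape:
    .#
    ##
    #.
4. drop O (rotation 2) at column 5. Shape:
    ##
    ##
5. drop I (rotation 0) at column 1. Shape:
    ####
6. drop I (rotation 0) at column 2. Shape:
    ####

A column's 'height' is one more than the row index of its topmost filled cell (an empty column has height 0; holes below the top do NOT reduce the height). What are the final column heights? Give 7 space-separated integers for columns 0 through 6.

Drop 1: Z rot3 at col 0 lands with bottom-row=0; cleared 0 line(s) (total 0); column heights now [2 3 0 0 0 0 0], max=3
Drop 2: T rot3 at col 3 lands with bottom-row=0; cleared 0 line(s) (total 0); column heights now [2 3 0 2 3 0 0], max=3
Drop 3: Z rot3 at col 0 lands with bottom-row=2; cleared 0 line(s) (total 0); column heights now [4 5 0 2 3 0 0], max=5
Drop 4: O rot2 at col 5 lands with bottom-row=0; cleared 0 line(s) (total 0); column heights now [4 5 0 2 3 2 2], max=5
Drop 5: I rot0 at col 1 lands with bottom-row=5; cleared 0 line(s) (total 0); column heights now [4 6 6 6 6 2 2], max=6
Drop 6: I rot0 at col 2 lands with bottom-row=6; cleared 0 line(s) (total 0); column heights now [4 6 7 7 7 7 2], max=7

Answer: 4 6 7 7 7 7 2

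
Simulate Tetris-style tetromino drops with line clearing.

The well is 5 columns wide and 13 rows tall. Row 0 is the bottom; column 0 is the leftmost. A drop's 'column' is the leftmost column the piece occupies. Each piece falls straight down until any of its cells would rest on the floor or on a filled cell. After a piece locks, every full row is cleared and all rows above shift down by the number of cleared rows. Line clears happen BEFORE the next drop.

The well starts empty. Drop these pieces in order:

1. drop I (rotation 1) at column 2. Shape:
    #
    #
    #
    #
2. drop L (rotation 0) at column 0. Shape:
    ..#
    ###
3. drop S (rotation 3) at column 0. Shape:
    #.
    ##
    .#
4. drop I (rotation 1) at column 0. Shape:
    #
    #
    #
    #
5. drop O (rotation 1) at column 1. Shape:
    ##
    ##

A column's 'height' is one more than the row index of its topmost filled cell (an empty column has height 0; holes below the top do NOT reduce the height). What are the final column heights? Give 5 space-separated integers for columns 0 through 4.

Drop 1: I rot1 at col 2 lands with bottom-row=0; cleared 0 line(s) (total 0); column heights now [0 0 4 0 0], max=4
Drop 2: L rot0 at col 0 lands with bottom-row=4; cleared 0 line(s) (total 0); column heights now [5 5 6 0 0], max=6
Drop 3: S rot3 at col 0 lands with bottom-row=5; cleared 0 line(s) (total 0); column heights now [8 7 6 0 0], max=8
Drop 4: I rot1 at col 0 lands with bottom-row=8; cleared 0 line(s) (total 0); column heights now [12 7 6 0 0], max=12
Drop 5: O rot1 at col 1 lands with bottom-row=7; cleared 0 line(s) (total 0); column heights now [12 9 9 0 0], max=12

Answer: 12 9 9 0 0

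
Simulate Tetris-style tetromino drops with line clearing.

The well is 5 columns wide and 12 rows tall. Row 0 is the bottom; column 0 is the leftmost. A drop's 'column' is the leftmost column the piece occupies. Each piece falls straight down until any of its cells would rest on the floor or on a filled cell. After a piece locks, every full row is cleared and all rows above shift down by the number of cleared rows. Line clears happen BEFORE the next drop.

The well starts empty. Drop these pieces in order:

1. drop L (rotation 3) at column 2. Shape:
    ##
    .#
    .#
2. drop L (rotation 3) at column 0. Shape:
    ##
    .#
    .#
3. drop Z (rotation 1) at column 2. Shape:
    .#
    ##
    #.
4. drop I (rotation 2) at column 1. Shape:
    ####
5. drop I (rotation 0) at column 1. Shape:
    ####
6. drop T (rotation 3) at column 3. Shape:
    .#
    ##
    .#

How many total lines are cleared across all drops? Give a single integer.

Drop 1: L rot3 at col 2 lands with bottom-row=0; cleared 0 line(s) (total 0); column heights now [0 0 3 3 0], max=3
Drop 2: L rot3 at col 0 lands with bottom-row=0; cleared 0 line(s) (total 0); column heights now [3 3 3 3 0], max=3
Drop 3: Z rot1 at col 2 lands with bottom-row=3; cleared 0 line(s) (total 0); column heights now [3 3 5 6 0], max=6
Drop 4: I rot2 at col 1 lands with bottom-row=6; cleared 0 line(s) (total 0); column heights now [3 7 7 7 7], max=7
Drop 5: I rot0 at col 1 lands with bottom-row=7; cleared 0 line(s) (total 0); column heights now [3 8 8 8 8], max=8
Drop 6: T rot3 at col 3 lands with bottom-row=8; cleared 0 line(s) (total 0); column heights now [3 8 8 10 11], max=11

Answer: 0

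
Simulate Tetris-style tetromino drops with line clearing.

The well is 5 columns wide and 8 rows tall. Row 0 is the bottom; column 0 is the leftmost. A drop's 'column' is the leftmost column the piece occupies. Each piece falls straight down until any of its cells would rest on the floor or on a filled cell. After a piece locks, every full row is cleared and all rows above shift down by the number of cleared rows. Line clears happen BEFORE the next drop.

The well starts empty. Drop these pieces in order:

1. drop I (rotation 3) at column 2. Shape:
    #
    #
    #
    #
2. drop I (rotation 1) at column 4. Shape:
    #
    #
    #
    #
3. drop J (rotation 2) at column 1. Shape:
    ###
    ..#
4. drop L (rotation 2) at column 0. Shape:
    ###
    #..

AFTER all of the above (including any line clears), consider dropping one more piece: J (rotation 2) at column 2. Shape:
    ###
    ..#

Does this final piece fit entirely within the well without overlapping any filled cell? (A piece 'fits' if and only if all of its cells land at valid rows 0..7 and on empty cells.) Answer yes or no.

Drop 1: I rot3 at col 2 lands with bottom-row=0; cleared 0 line(s) (total 0); column heights now [0 0 4 0 0], max=4
Drop 2: I rot1 at col 4 lands with bottom-row=0; cleared 0 line(s) (total 0); column heights now [0 0 4 0 4], max=4
Drop 3: J rot2 at col 1 lands with bottom-row=3; cleared 0 line(s) (total 0); column heights now [0 5 5 5 4], max=5
Drop 4: L rot2 at col 0 lands with bottom-row=4; cleared 0 line(s) (total 0); column heights now [6 6 6 5 4], max=6
Test piece J rot2 at col 2 (width 3): heights before test = [6 6 6 5 4]; fits = True

Answer: yes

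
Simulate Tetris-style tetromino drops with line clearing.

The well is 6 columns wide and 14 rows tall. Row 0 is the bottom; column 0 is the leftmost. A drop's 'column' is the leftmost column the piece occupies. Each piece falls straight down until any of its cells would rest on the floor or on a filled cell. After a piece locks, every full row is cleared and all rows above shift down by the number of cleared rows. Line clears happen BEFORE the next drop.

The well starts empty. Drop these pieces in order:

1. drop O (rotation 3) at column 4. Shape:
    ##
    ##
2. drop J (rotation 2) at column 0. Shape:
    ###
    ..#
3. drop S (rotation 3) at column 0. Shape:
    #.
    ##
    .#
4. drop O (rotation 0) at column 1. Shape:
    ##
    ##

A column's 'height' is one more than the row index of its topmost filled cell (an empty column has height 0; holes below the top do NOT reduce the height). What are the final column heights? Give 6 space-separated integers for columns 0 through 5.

Answer: 5 6 6 0 2 2

Derivation:
Drop 1: O rot3 at col 4 lands with bottom-row=0; cleared 0 line(s) (total 0); column heights now [0 0 0 0 2 2], max=2
Drop 2: J rot2 at col 0 lands with bottom-row=0; cleared 0 line(s) (total 0); column heights now [2 2 2 0 2 2], max=2
Drop 3: S rot3 at col 0 lands with bottom-row=2; cleared 0 line(s) (total 0); column heights now [5 4 2 0 2 2], max=5
Drop 4: O rot0 at col 1 lands with bottom-row=4; cleared 0 line(s) (total 0); column heights now [5 6 6 0 2 2], max=6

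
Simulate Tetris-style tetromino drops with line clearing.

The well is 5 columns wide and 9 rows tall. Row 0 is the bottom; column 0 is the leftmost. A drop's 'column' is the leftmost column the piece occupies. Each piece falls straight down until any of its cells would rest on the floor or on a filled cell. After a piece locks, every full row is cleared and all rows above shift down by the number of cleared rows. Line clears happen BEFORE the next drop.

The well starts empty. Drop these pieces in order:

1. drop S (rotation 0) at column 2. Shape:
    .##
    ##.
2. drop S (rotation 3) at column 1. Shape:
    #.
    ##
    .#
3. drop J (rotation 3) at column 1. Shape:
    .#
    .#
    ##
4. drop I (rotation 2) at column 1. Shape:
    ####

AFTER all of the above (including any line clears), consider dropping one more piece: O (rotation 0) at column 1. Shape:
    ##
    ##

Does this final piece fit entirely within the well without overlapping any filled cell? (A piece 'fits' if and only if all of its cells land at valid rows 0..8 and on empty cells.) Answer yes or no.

Answer: no

Derivation:
Drop 1: S rot0 at col 2 lands with bottom-row=0; cleared 0 line(s) (total 0); column heights now [0 0 1 2 2], max=2
Drop 2: S rot3 at col 1 lands with bottom-row=1; cleared 0 line(s) (total 0); column heights now [0 4 3 2 2], max=4
Drop 3: J rot3 at col 1 lands with bottom-row=4; cleared 0 line(s) (total 0); column heights now [0 5 7 2 2], max=7
Drop 4: I rot2 at col 1 lands with bottom-row=7; cleared 0 line(s) (total 0); column heights now [0 8 8 8 8], max=8
Test piece O rot0 at col 1 (width 2): heights before test = [0 8 8 8 8]; fits = False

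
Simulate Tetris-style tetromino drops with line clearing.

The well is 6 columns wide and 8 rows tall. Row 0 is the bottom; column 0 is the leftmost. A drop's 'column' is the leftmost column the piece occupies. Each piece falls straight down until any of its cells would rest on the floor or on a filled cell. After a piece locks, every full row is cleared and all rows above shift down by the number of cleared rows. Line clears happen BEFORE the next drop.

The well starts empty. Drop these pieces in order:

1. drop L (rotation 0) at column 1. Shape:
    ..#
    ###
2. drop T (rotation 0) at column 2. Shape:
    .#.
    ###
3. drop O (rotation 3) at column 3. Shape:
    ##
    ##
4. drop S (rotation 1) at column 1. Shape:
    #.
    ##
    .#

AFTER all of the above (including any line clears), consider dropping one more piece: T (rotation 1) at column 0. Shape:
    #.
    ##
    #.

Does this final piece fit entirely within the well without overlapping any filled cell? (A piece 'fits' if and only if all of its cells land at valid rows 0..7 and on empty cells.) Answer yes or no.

Drop 1: L rot0 at col 1 lands with bottom-row=0; cleared 0 line(s) (total 0); column heights now [0 1 1 2 0 0], max=2
Drop 2: T rot0 at col 2 lands with bottom-row=2; cleared 0 line(s) (total 0); column heights now [0 1 3 4 3 0], max=4
Drop 3: O rot3 at col 3 lands with bottom-row=4; cleared 0 line(s) (total 0); column heights now [0 1 3 6 6 0], max=6
Drop 4: S rot1 at col 1 lands with bottom-row=3; cleared 0 line(s) (total 0); column heights now [0 6 5 6 6 0], max=6
Test piece T rot1 at col 0 (width 2): heights before test = [0 6 5 6 6 0]; fits = True

Answer: yes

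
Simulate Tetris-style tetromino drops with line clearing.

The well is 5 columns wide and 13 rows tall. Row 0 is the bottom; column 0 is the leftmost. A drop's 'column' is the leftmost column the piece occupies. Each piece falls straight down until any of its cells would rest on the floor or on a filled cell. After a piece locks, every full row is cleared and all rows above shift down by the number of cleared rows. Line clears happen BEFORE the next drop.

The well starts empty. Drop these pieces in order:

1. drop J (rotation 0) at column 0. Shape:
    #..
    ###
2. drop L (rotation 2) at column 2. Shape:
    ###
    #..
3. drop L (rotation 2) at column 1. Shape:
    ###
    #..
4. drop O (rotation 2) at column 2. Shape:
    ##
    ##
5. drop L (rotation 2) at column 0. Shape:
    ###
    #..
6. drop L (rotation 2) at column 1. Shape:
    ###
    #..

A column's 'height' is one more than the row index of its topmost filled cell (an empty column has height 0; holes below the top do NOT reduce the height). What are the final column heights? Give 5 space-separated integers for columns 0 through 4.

Answer: 7 9 9 9 3

Derivation:
Drop 1: J rot0 at col 0 lands with bottom-row=0; cleared 0 line(s) (total 0); column heights now [2 1 1 0 0], max=2
Drop 2: L rot2 at col 2 lands with bottom-row=1; cleared 0 line(s) (total 0); column heights now [2 1 3 3 3], max=3
Drop 3: L rot2 at col 1 lands with bottom-row=2; cleared 0 line(s) (total 0); column heights now [2 4 4 4 3], max=4
Drop 4: O rot2 at col 2 lands with bottom-row=4; cleared 0 line(s) (total 0); column heights now [2 4 6 6 3], max=6
Drop 5: L rot2 at col 0 lands with bottom-row=5; cleared 0 line(s) (total 0); column heights now [7 7 7 6 3], max=7
Drop 6: L rot2 at col 1 lands with bottom-row=7; cleared 0 line(s) (total 0); column heights now [7 9 9 9 3], max=9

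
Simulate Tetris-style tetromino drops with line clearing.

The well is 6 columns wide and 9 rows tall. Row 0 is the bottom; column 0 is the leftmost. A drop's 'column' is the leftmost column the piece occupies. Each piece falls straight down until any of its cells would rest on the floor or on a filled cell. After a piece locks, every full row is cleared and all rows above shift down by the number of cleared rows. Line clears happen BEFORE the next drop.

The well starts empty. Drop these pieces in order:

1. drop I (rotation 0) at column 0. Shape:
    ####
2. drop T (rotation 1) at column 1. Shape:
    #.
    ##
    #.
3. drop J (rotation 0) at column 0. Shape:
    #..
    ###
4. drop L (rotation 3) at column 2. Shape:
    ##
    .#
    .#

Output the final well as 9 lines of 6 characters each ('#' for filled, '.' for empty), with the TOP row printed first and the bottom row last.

Drop 1: I rot0 at col 0 lands with bottom-row=0; cleared 0 line(s) (total 0); column heights now [1 1 1 1 0 0], max=1
Drop 2: T rot1 at col 1 lands with bottom-row=1; cleared 0 line(s) (total 0); column heights now [1 4 3 1 0 0], max=4
Drop 3: J rot0 at col 0 lands with bottom-row=4; cleared 0 line(s) (total 0); column heights now [6 5 5 1 0 0], max=6
Drop 4: L rot3 at col 2 lands with bottom-row=3; cleared 0 line(s) (total 0); column heights now [6 5 6 6 0 0], max=6

Answer: ......
......
......
#.##..
####..
.#.#..
.##...
.#....
####..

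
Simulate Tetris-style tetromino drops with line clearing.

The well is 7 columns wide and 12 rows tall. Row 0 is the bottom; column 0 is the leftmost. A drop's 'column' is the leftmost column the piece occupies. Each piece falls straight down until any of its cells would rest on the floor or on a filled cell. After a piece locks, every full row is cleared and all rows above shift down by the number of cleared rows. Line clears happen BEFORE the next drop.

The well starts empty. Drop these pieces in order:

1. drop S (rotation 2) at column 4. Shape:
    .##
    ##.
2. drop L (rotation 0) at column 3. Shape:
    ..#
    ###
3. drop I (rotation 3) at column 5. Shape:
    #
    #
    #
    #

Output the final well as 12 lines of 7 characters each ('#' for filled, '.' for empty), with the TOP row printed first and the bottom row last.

Drop 1: S rot2 at col 4 lands with bottom-row=0; cleared 0 line(s) (total 0); column heights now [0 0 0 0 1 2 2], max=2
Drop 2: L rot0 at col 3 lands with bottom-row=2; cleared 0 line(s) (total 0); column heights now [0 0 0 3 3 4 2], max=4
Drop 3: I rot3 at col 5 lands with bottom-row=4; cleared 0 line(s) (total 0); column heights now [0 0 0 3 3 8 2], max=8

Answer: .......
.......
.......
.......
.....#.
.....#.
.....#.
.....#.
.....#.
...###.
.....##
....##.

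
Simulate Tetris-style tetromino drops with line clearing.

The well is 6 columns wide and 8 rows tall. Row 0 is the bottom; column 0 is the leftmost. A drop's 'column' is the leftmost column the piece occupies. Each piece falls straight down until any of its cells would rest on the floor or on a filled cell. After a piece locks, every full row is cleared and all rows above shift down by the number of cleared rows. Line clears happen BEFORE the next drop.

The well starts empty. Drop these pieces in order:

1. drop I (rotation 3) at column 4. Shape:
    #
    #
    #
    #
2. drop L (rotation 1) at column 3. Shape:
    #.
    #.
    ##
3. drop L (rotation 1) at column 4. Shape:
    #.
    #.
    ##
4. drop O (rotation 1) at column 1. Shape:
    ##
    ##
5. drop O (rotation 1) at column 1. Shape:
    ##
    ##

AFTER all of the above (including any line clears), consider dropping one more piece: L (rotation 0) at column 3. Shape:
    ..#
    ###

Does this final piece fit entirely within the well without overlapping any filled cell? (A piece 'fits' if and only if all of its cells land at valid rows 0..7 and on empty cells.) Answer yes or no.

Drop 1: I rot3 at col 4 lands with bottom-row=0; cleared 0 line(s) (total 0); column heights now [0 0 0 0 4 0], max=4
Drop 2: L rot1 at col 3 lands with bottom-row=4; cleared 0 line(s) (total 0); column heights now [0 0 0 7 5 0], max=7
Drop 3: L rot1 at col 4 lands with bottom-row=5; cleared 0 line(s) (total 0); column heights now [0 0 0 7 8 6], max=8
Drop 4: O rot1 at col 1 lands with bottom-row=0; cleared 0 line(s) (total 0); column heights now [0 2 2 7 8 6], max=8
Drop 5: O rot1 at col 1 lands with bottom-row=2; cleared 0 line(s) (total 0); column heights now [0 4 4 7 8 6], max=8
Test piece L rot0 at col 3 (width 3): heights before test = [0 4 4 7 8 6]; fits = False

Answer: no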